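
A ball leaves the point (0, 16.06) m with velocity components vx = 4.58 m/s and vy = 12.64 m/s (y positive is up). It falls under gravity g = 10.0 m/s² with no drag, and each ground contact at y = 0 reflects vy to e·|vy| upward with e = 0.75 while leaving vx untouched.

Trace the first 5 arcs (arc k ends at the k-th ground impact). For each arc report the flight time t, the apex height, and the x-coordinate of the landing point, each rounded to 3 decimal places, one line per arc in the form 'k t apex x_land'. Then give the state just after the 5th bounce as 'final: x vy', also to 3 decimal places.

Arc 1: start y=16.060, vy=12.640 → t=3.457, apex=24.048, x_land=15.834, impact vy=-21.931
  bounce: vy ← 0.75·21.931 = 16.448
Arc 2: start y=0.000, vy=16.448 → t=3.290, apex=13.527, x_land=30.900, impact vy=-16.448
  bounce: vy ← 0.75·16.448 = 12.336
Arc 3: start y=0.000, vy=12.336 → t=2.467, apex=7.609, x_land=42.200, impact vy=-12.336
  bounce: vy ← 0.75·12.336 = 9.252
Arc 4: start y=0.000, vy=9.252 → t=1.850, apex=4.280, x_land=50.675, impact vy=-9.252
  bounce: vy ← 0.75·9.252 = 6.939
Arc 5: start y=0.000, vy=6.939 → t=1.388, apex=2.408, x_land=57.031, impact vy=-6.939
  bounce: vy ← 0.75·6.939 = 5.204

1 3.457 24.048 15.834
2 3.290 13.527 30.900
3 2.467 7.609 42.200
4 1.850 4.280 50.675
5 1.388 2.408 57.031
final: 57.031 5.204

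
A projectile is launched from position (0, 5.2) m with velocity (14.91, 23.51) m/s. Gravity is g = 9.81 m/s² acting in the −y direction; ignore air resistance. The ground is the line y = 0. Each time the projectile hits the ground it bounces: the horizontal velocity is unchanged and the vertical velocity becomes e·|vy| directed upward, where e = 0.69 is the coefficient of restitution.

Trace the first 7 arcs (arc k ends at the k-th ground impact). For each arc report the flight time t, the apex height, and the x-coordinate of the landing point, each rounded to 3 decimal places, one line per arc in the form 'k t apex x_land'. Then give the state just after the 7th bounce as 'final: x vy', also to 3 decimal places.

1 5.005 33.371 74.623
2 3.600 15.888 128.292
3 2.484 7.564 165.324
4 1.714 3.601 190.875
5 1.182 1.715 208.506
6 0.816 0.816 220.671
7 0.563 0.389 229.065
final: 229.065 1.905

Arc 1: start y=5.200, vy=23.510 → t=5.005, apex=33.371, x_land=74.623, impact vy=-25.588
  bounce: vy ← 0.69·25.588 = 17.656
Arc 2: start y=0.000, vy=17.656 → t=3.600, apex=15.888, x_land=128.292, impact vy=-17.656
  bounce: vy ← 0.69·17.656 = 12.182
Arc 3: start y=0.000, vy=12.182 → t=2.484, apex=7.564, x_land=165.324, impact vy=-12.182
  bounce: vy ← 0.69·12.182 = 8.406
Arc 4: start y=0.000, vy=8.406 → t=1.714, apex=3.601, x_land=190.875, impact vy=-8.406
  bounce: vy ← 0.69·8.406 = 5.800
Arc 5: start y=0.000, vy=5.800 → t=1.182, apex=1.715, x_land=208.506, impact vy=-5.800
  bounce: vy ← 0.69·5.800 = 4.002
Arc 6: start y=0.000, vy=4.002 → t=0.816, apex=0.816, x_land=220.671, impact vy=-4.002
  bounce: vy ← 0.69·4.002 = 2.761
Arc 7: start y=0.000, vy=2.761 → t=0.563, apex=0.389, x_land=229.065, impact vy=-2.761
  bounce: vy ← 0.69·2.761 = 1.905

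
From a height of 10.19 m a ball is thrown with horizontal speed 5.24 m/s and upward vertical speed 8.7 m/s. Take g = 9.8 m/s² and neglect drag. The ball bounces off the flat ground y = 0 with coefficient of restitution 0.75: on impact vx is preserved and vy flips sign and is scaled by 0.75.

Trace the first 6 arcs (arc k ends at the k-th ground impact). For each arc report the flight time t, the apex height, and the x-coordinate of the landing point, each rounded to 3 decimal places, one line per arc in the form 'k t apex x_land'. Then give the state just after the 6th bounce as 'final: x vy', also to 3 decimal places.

Arc 1: start y=10.190, vy=8.700 → t=2.581, apex=14.052, x_land=13.525, impact vy=-16.596
  bounce: vy ← 0.75·16.596 = 12.447
Arc 2: start y=0.000, vy=12.447 → t=2.540, apex=7.904, x_land=26.836, impact vy=-12.447
  bounce: vy ← 0.75·12.447 = 9.335
Arc 3: start y=0.000, vy=9.335 → t=1.905, apex=4.446, x_land=36.819, impact vy=-9.335
  bounce: vy ← 0.75·9.335 = 7.001
Arc 4: start y=0.000, vy=7.001 → t=1.429, apex=2.501, x_land=44.306, impact vy=-7.001
  bounce: vy ← 0.75·7.001 = 5.251
Arc 5: start y=0.000, vy=5.251 → t=1.072, apex=1.407, x_land=49.921, impact vy=-5.251
  bounce: vy ← 0.75·5.251 = 3.938
Arc 6: start y=0.000, vy=3.938 → t=0.804, apex=0.791, x_land=54.132, impact vy=-3.938
  bounce: vy ← 0.75·3.938 = 2.954

1 2.581 14.052 13.525
2 2.540 7.904 26.836
3 1.905 4.446 36.819
4 1.429 2.501 44.306
5 1.072 1.407 49.921
6 0.804 0.791 54.132
final: 54.132 2.954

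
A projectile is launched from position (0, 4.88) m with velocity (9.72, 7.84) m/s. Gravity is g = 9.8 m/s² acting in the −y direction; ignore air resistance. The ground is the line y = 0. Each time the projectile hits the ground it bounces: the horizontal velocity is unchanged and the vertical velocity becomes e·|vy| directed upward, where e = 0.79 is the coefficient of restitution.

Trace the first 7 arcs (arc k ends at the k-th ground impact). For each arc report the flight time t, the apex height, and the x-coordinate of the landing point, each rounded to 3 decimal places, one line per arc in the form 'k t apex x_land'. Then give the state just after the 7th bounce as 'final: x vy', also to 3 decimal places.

1 2.079 8.016 20.208
2 2.021 5.003 39.851
3 1.596 3.122 55.369
4 1.261 1.949 67.628
5 0.996 1.216 77.313
6 0.787 0.759 84.964
7 0.622 0.474 91.008
final: 91.008 2.407

Arc 1: start y=4.880, vy=7.840 → t=2.079, apex=8.016, x_land=20.208, impact vy=-12.534
  bounce: vy ← 0.79·12.534 = 9.902
Arc 2: start y=0.000, vy=9.902 → t=2.021, apex=5.003, x_land=39.851, impact vy=-9.902
  bounce: vy ← 0.79·9.902 = 7.823
Arc 3: start y=0.000, vy=7.823 → t=1.596, apex=3.122, x_land=55.369, impact vy=-7.823
  bounce: vy ← 0.79·7.823 = 6.180
Arc 4: start y=0.000, vy=6.180 → t=1.261, apex=1.949, x_land=67.628, impact vy=-6.180
  bounce: vy ← 0.79·6.180 = 4.882
Arc 5: start y=0.000, vy=4.882 → t=0.996, apex=1.216, x_land=77.313, impact vy=-4.882
  bounce: vy ← 0.79·4.882 = 3.857
Arc 6: start y=0.000, vy=3.857 → t=0.787, apex=0.759, x_land=84.964, impact vy=-3.857
  bounce: vy ← 0.79·3.857 = 3.047
Arc 7: start y=0.000, vy=3.047 → t=0.622, apex=0.474, x_land=91.008, impact vy=-3.047
  bounce: vy ← 0.79·3.047 = 2.407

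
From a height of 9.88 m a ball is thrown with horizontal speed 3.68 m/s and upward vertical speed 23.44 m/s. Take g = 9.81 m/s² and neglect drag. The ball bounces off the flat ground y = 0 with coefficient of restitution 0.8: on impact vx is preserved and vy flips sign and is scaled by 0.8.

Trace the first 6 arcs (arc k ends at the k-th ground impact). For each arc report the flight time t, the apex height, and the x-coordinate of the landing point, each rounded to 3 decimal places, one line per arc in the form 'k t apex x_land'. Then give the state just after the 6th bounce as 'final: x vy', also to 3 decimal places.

1 5.169 37.884 19.020
2 4.447 24.246 35.384
3 3.557 15.517 48.474
4 2.846 9.931 58.947
5 2.277 6.356 67.325
6 1.821 4.068 74.028
final: 74.028 7.147

Arc 1: start y=9.880, vy=23.440 → t=5.169, apex=37.884, x_land=19.020, impact vy=-27.263
  bounce: vy ← 0.8·27.263 = 21.811
Arc 2: start y=0.000, vy=21.811 → t=4.447, apex=24.246, x_land=35.384, impact vy=-21.811
  bounce: vy ← 0.8·21.811 = 17.448
Arc 3: start y=0.000, vy=17.448 → t=3.557, apex=15.517, x_land=48.474, impact vy=-17.448
  bounce: vy ← 0.8·17.448 = 13.959
Arc 4: start y=0.000, vy=13.959 → t=2.846, apex=9.931, x_land=58.947, impact vy=-13.959
  bounce: vy ← 0.8·13.959 = 11.167
Arc 5: start y=0.000, vy=11.167 → t=2.277, apex=6.356, x_land=67.325, impact vy=-11.167
  bounce: vy ← 0.8·11.167 = 8.934
Arc 6: start y=0.000, vy=8.934 → t=1.821, apex=4.068, x_land=74.028, impact vy=-8.934
  bounce: vy ← 0.8·8.934 = 7.147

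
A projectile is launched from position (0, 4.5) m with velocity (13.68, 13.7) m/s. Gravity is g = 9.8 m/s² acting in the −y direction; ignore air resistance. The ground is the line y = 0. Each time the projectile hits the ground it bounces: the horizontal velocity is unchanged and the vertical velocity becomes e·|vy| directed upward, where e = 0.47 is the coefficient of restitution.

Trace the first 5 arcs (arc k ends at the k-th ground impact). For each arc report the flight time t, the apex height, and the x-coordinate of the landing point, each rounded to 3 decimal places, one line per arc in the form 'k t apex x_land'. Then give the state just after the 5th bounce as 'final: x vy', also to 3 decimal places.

1 3.093 14.076 42.310
2 1.593 3.109 64.105
3 0.749 0.687 74.349
4 0.352 0.152 79.163
5 0.165 0.034 81.426
final: 81.426 0.381

Arc 1: start y=4.500, vy=13.700 → t=3.093, apex=14.076, x_land=42.310, impact vy=-16.610
  bounce: vy ← 0.47·16.610 = 7.807
Arc 2: start y=0.000, vy=7.807 → t=1.593, apex=3.109, x_land=64.105, impact vy=-7.807
  bounce: vy ← 0.47·7.807 = 3.669
Arc 3: start y=0.000, vy=3.669 → t=0.749, apex=0.687, x_land=74.349, impact vy=-3.669
  bounce: vy ← 0.47·3.669 = 1.724
Arc 4: start y=0.000, vy=1.724 → t=0.352, apex=0.152, x_land=79.163, impact vy=-1.724
  bounce: vy ← 0.47·1.724 = 0.811
Arc 5: start y=0.000, vy=0.811 → t=0.165, apex=0.034, x_land=81.426, impact vy=-0.811
  bounce: vy ← 0.47·0.811 = 0.381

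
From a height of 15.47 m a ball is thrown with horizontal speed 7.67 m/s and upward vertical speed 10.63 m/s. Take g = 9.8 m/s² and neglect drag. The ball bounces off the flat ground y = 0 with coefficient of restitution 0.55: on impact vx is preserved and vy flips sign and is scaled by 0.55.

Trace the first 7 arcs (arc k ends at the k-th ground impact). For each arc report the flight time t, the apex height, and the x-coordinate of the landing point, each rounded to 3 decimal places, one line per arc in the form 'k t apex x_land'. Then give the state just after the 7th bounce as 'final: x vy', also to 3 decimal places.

1 3.166 21.235 24.287
2 2.290 6.424 41.850
3 1.259 1.943 51.511
4 0.693 0.588 56.824
5 0.381 0.178 59.746
6 0.210 0.054 61.353
7 0.115 0.016 62.237
final: 62.237 0.311

Arc 1: start y=15.470, vy=10.630 → t=3.166, apex=21.235, x_land=24.287, impact vy=-20.401
  bounce: vy ← 0.55·20.401 = 11.221
Arc 2: start y=0.000, vy=11.221 → t=2.290, apex=6.424, x_land=41.850, impact vy=-11.221
  bounce: vy ← 0.55·11.221 = 6.171
Arc 3: start y=0.000, vy=6.171 → t=1.259, apex=1.943, x_land=51.511, impact vy=-6.171
  bounce: vy ← 0.55·6.171 = 3.394
Arc 4: start y=0.000, vy=3.394 → t=0.693, apex=0.588, x_land=56.824, impact vy=-3.394
  bounce: vy ← 0.55·3.394 = 1.867
Arc 5: start y=0.000, vy=1.867 → t=0.381, apex=0.178, x_land=59.746, impact vy=-1.867
  bounce: vy ← 0.55·1.867 = 1.027
Arc 6: start y=0.000, vy=1.027 → t=0.210, apex=0.054, x_land=61.353, impact vy=-1.027
  bounce: vy ← 0.55·1.027 = 0.565
Arc 7: start y=0.000, vy=0.565 → t=0.115, apex=0.016, x_land=62.237, impact vy=-0.565
  bounce: vy ← 0.55·0.565 = 0.311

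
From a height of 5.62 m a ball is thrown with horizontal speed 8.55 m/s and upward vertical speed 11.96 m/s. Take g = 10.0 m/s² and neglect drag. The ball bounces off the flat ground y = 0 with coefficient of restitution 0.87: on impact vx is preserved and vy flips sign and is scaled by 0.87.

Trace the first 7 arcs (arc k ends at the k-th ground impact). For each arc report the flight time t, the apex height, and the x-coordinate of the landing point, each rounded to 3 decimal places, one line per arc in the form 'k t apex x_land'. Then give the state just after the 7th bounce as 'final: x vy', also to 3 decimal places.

Arc 1: start y=5.620, vy=11.960 → t=2.794, apex=12.772, x_land=23.891, impact vy=-15.983
  bounce: vy ← 0.87·15.983 = 13.905
Arc 2: start y=0.000, vy=13.905 → t=2.781, apex=9.667, x_land=47.668, impact vy=-13.905
  bounce: vy ← 0.87·13.905 = 12.097
Arc 3: start y=0.000, vy=12.097 → t=2.419, apex=7.317, x_land=68.354, impact vy=-12.097
  bounce: vy ← 0.87·12.097 = 10.525
Arc 4: start y=0.000, vy=10.525 → t=2.105, apex=5.538, x_land=86.351, impact vy=-10.525
  bounce: vy ← 0.87·10.525 = 9.156
Arc 5: start y=0.000, vy=9.156 → t=1.831, apex=4.192, x_land=102.009, impact vy=-9.156
  bounce: vy ← 0.87·9.156 = 7.966
Arc 6: start y=0.000, vy=7.966 → t=1.593, apex=3.173, x_land=115.631, impact vy=-7.966
  bounce: vy ← 0.87·7.966 = 6.930
Arc 7: start y=0.000, vy=6.930 → t=1.386, apex=2.402, x_land=127.482, impact vy=-6.930
  bounce: vy ← 0.87·6.930 = 6.029

1 2.794 12.772 23.891
2 2.781 9.667 47.668
3 2.419 7.317 68.354
4 2.105 5.538 86.351
5 1.831 4.192 102.009
6 1.593 3.173 115.631
7 1.386 2.402 127.482
final: 127.482 6.029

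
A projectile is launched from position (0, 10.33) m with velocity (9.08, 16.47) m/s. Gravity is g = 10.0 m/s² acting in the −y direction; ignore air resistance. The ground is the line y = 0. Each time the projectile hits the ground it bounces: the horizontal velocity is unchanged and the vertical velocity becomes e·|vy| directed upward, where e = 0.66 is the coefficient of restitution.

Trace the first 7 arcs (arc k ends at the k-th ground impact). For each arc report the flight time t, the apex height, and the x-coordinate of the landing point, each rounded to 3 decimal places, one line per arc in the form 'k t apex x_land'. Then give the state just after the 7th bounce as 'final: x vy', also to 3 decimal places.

1 3.833 23.893 34.804
2 2.886 10.408 61.004
3 1.904 4.534 78.297
4 1.257 1.975 89.710
5 0.830 0.860 97.242
6 0.548 0.375 102.214
7 0.361 0.163 105.495
final: 105.495 1.192

Arc 1: start y=10.330, vy=16.470 → t=3.833, apex=23.893, x_land=34.804, impact vy=-21.860
  bounce: vy ← 0.66·21.860 = 14.428
Arc 2: start y=0.000, vy=14.428 → t=2.886, apex=10.408, x_land=61.004, impact vy=-14.428
  bounce: vy ← 0.66·14.428 = 9.522
Arc 3: start y=0.000, vy=9.522 → t=1.904, apex=4.534, x_land=78.297, impact vy=-9.522
  bounce: vy ← 0.66·9.522 = 6.285
Arc 4: start y=0.000, vy=6.285 → t=1.257, apex=1.975, x_land=89.710, impact vy=-6.285
  bounce: vy ← 0.66·6.285 = 4.148
Arc 5: start y=0.000, vy=4.148 → t=0.830, apex=0.860, x_land=97.242, impact vy=-4.148
  bounce: vy ← 0.66·4.148 = 2.738
Arc 6: start y=0.000, vy=2.738 → t=0.548, apex=0.375, x_land=102.214, impact vy=-2.738
  bounce: vy ← 0.66·2.738 = 1.807
Arc 7: start y=0.000, vy=1.807 → t=0.361, apex=0.163, x_land=105.495, impact vy=-1.807
  bounce: vy ← 0.66·1.807 = 1.192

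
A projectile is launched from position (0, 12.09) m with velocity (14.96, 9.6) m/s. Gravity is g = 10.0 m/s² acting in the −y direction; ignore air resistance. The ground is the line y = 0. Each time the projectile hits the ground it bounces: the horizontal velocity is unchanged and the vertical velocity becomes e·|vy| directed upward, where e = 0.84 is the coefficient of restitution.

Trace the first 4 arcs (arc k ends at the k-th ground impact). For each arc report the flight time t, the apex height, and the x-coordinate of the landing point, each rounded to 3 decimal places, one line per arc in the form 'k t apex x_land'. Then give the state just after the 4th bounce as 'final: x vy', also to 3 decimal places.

1 2.787 16.698 41.700
2 3.070 11.782 87.629
3 2.579 8.313 126.210
4 2.166 5.866 158.618
final: 158.618 9.098

Arc 1: start y=12.090, vy=9.600 → t=2.787, apex=16.698, x_land=41.700, impact vy=-18.275
  bounce: vy ← 0.84·18.275 = 15.351
Arc 2: start y=0.000, vy=15.351 → t=3.070, apex=11.782, x_land=87.629, impact vy=-15.351
  bounce: vy ← 0.84·15.351 = 12.895
Arc 3: start y=0.000, vy=12.895 → t=2.579, apex=8.313, x_land=126.210, impact vy=-12.895
  bounce: vy ← 0.84·12.895 = 10.831
Arc 4: start y=0.000, vy=10.831 → t=2.166, apex=5.866, x_land=158.618, impact vy=-10.831
  bounce: vy ← 0.84·10.831 = 9.098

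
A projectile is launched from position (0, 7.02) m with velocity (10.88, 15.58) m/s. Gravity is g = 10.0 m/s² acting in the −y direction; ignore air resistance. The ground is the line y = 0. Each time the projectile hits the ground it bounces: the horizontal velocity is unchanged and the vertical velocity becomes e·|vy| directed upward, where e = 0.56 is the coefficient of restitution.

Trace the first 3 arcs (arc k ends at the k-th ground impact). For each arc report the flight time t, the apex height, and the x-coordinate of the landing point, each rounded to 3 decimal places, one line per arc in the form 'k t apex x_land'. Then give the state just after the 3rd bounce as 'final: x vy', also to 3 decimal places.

1 3.515 19.157 38.247
2 2.192 6.008 62.099
3 1.228 1.884 75.456
final: 75.456 3.437

Arc 1: start y=7.020, vy=15.580 → t=3.515, apex=19.157, x_land=38.247, impact vy=-19.574
  bounce: vy ← 0.56·19.574 = 10.961
Arc 2: start y=0.000, vy=10.961 → t=2.192, apex=6.008, x_land=62.099, impact vy=-10.961
  bounce: vy ← 0.56·10.961 = 6.138
Arc 3: start y=0.000, vy=6.138 → t=1.228, apex=1.884, x_land=75.456, impact vy=-6.138
  bounce: vy ← 0.56·6.138 = 3.437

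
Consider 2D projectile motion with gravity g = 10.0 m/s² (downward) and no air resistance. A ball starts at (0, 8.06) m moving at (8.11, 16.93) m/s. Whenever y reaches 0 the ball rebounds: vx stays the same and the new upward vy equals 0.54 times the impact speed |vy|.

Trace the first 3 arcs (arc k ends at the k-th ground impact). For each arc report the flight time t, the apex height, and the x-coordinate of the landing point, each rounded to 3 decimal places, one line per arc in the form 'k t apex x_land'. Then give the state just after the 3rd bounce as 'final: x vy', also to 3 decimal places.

Arc 1: start y=8.060, vy=16.930 → t=3.809, apex=22.391, x_land=30.893, impact vy=-21.162
  bounce: vy ← 0.54·21.162 = 11.427
Arc 2: start y=0.000, vy=11.427 → t=2.285, apex=6.529, x_land=49.428, impact vy=-11.427
  bounce: vy ← 0.54·11.427 = 6.171
Arc 3: start y=0.000, vy=6.171 → t=1.234, apex=1.904, x_land=59.437, impact vy=-6.171
  bounce: vy ← 0.54·6.171 = 3.332

1 3.809 22.391 30.893
2 2.285 6.529 49.428
3 1.234 1.904 59.437
final: 59.437 3.332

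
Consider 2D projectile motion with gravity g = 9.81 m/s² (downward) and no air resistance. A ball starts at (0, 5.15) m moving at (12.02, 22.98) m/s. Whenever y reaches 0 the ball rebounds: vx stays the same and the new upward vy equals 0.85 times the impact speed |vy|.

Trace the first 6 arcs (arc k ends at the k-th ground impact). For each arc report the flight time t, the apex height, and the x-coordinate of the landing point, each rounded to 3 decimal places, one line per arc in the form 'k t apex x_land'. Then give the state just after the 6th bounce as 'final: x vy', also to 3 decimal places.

Arc 1: start y=5.150, vy=22.980 → t=4.899, apex=32.065, x_land=58.890, impact vy=-25.082
  bounce: vy ← 0.85·25.082 = 21.320
Arc 2: start y=0.000, vy=21.320 → t=4.347, apex=23.167, x_land=111.136, impact vy=-21.320
  bounce: vy ← 0.85·21.320 = 18.122
Arc 3: start y=0.000, vy=18.122 → t=3.695, apex=16.738, x_land=155.545, impact vy=-18.122
  bounce: vy ← 0.85·18.122 = 15.404
Arc 4: start y=0.000, vy=15.404 → t=3.140, apex=12.093, x_land=193.292, impact vy=-15.404
  bounce: vy ← 0.85·15.404 = 13.093
Arc 5: start y=0.000, vy=13.093 → t=2.669, apex=8.738, x_land=225.378, impact vy=-13.093
  bounce: vy ← 0.85·13.093 = 11.129
Arc 6: start y=0.000, vy=11.129 → t=2.269, apex=6.313, x_land=252.651, impact vy=-11.129
  bounce: vy ← 0.85·11.129 = 9.460

1 4.899 32.065 58.890
2 4.347 23.167 111.136
3 3.695 16.738 155.545
4 3.140 12.093 193.292
5 2.669 8.738 225.378
6 2.269 6.313 252.651
final: 252.651 9.460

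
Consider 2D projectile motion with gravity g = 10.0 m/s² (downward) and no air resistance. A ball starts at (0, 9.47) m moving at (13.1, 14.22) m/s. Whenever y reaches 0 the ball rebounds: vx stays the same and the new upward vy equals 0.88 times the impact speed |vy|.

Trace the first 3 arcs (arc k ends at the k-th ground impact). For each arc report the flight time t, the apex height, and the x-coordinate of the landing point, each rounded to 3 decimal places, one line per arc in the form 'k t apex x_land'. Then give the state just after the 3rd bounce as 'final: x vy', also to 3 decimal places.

Arc 1: start y=9.470, vy=14.220 → t=3.401, apex=19.580, x_land=44.552, impact vy=-19.789
  bounce: vy ← 0.88·19.789 = 17.414
Arc 2: start y=0.000, vy=17.414 → t=3.483, apex=15.163, x_land=90.178, impact vy=-17.414
  bounce: vy ← 0.88·17.414 = 15.325
Arc 3: start y=0.000, vy=15.325 → t=3.065, apex=11.742, x_land=130.328, impact vy=-15.325
  bounce: vy ← 0.88·15.325 = 13.486

1 3.401 19.580 44.552
2 3.483 15.163 90.178
3 3.065 11.742 130.328
final: 130.328 13.486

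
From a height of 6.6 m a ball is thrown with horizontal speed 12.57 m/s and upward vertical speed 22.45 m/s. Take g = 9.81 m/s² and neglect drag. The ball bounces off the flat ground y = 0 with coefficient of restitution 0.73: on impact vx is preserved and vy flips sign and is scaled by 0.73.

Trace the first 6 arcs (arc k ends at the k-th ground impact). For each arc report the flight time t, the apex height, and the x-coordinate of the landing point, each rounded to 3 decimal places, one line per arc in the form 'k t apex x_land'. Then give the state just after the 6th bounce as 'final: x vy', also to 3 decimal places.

1 4.854 32.288 61.017
2 3.746 17.206 108.103
3 2.735 9.169 142.475
4 1.996 4.886 167.567
5 1.457 2.604 185.885
6 1.064 1.388 199.256
final: 199.256 3.809

Arc 1: start y=6.600, vy=22.450 → t=4.854, apex=32.288, x_land=61.017, impact vy=-25.169
  bounce: vy ← 0.73·25.169 = 18.374
Arc 2: start y=0.000, vy=18.374 → t=3.746, apex=17.206, x_land=108.103, impact vy=-18.374
  bounce: vy ← 0.73·18.374 = 13.413
Arc 3: start y=0.000, vy=13.413 → t=2.735, apex=9.169, x_land=142.475, impact vy=-13.413
  bounce: vy ← 0.73·13.413 = 9.791
Arc 4: start y=0.000, vy=9.791 → t=1.996, apex=4.886, x_land=167.567, impact vy=-9.791
  bounce: vy ← 0.73·9.791 = 7.148
Arc 5: start y=0.000, vy=7.148 → t=1.457, apex=2.604, x_land=185.885, impact vy=-7.148
  bounce: vy ← 0.73·7.148 = 5.218
Arc 6: start y=0.000, vy=5.218 → t=1.064, apex=1.388, x_land=199.256, impact vy=-5.218
  bounce: vy ← 0.73·5.218 = 3.809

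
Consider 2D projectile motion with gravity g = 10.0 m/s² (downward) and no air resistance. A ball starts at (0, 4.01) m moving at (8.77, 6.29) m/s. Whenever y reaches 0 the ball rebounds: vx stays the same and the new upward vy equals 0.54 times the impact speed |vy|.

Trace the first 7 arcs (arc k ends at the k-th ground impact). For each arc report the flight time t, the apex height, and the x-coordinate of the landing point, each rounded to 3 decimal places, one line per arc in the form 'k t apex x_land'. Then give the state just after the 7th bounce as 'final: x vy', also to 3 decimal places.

Arc 1: start y=4.010, vy=6.290 → t=1.723, apex=5.988, x_land=15.114, impact vy=-10.944
  bounce: vy ← 0.54·10.944 = 5.910
Arc 2: start y=0.000, vy=5.910 → t=1.182, apex=1.746, x_land=25.479, impact vy=-5.910
  bounce: vy ← 0.54·5.910 = 3.191
Arc 3: start y=0.000, vy=3.191 → t=0.638, apex=0.509, x_land=31.077, impact vy=-3.191
  bounce: vy ← 0.54·3.191 = 1.723
Arc 4: start y=0.000, vy=1.723 → t=0.345, apex=0.148, x_land=34.099, impact vy=-1.723
  bounce: vy ← 0.54·1.723 = 0.931
Arc 5: start y=0.000, vy=0.931 → t=0.186, apex=0.043, x_land=35.731, impact vy=-0.931
  bounce: vy ← 0.54·0.931 = 0.502
Arc 6: start y=0.000, vy=0.502 → t=0.100, apex=0.013, x_land=36.613, impact vy=-0.502
  bounce: vy ← 0.54·0.502 = 0.271
Arc 7: start y=0.000, vy=0.271 → t=0.054, apex=0.004, x_land=37.089, impact vy=-0.271
  bounce: vy ← 0.54·0.271 = 0.147

1 1.723 5.988 15.114
2 1.182 1.746 25.479
3 0.638 0.509 31.077
4 0.345 0.148 34.099
5 0.186 0.043 35.731
6 0.100 0.013 36.613
7 0.054 0.004 37.089
final: 37.089 0.147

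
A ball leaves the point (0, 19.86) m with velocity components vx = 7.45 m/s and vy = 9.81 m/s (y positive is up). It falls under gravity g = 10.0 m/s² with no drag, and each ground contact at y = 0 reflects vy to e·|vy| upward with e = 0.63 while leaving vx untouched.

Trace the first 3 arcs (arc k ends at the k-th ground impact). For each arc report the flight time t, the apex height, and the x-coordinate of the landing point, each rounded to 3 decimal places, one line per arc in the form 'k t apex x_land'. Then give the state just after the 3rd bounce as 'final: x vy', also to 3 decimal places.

1 3.202 24.672 23.857
2 2.799 9.792 44.709
3 1.763 3.887 57.846
final: 57.846 5.554

Arc 1: start y=19.860, vy=9.810 → t=3.202, apex=24.672, x_land=23.857, impact vy=-22.213
  bounce: vy ← 0.63·22.213 = 13.994
Arc 2: start y=0.000, vy=13.994 → t=2.799, apex=9.792, x_land=44.709, impact vy=-13.994
  bounce: vy ← 0.63·13.994 = 8.817
Arc 3: start y=0.000, vy=8.817 → t=1.763, apex=3.887, x_land=57.846, impact vy=-8.817
  bounce: vy ← 0.63·8.817 = 5.554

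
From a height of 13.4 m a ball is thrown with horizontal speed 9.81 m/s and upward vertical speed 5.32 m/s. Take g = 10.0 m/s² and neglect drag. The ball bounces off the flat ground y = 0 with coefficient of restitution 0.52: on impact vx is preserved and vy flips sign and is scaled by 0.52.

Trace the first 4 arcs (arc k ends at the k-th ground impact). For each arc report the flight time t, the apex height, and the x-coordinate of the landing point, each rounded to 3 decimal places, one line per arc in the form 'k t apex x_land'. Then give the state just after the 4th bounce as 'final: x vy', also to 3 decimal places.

1 2.253 14.815 22.105
2 1.790 4.006 39.667
3 0.931 1.083 48.799
4 0.484 0.293 53.548
final: 53.548 1.259

Arc 1: start y=13.400, vy=5.320 → t=2.253, apex=14.815, x_land=22.105, impact vy=-17.213
  bounce: vy ← 0.52·17.213 = 8.951
Arc 2: start y=0.000, vy=8.951 → t=1.790, apex=4.006, x_land=39.667, impact vy=-8.951
  bounce: vy ← 0.52·8.951 = 4.655
Arc 3: start y=0.000, vy=4.655 → t=0.931, apex=1.083, x_land=48.799, impact vy=-4.655
  bounce: vy ← 0.52·4.655 = 2.420
Arc 4: start y=0.000, vy=2.420 → t=0.484, apex=0.293, x_land=53.548, impact vy=-2.420
  bounce: vy ← 0.52·2.420 = 1.259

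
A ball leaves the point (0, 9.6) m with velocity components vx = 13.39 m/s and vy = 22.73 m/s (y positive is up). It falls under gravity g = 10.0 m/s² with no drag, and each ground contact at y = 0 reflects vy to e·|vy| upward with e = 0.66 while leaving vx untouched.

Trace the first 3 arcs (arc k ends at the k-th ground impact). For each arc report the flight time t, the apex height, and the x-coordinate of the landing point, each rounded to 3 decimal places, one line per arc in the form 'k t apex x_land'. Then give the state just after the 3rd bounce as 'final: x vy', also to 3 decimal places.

1 4.935 35.433 66.080
2 3.514 15.434 113.132
3 2.319 6.723 144.185
final: 144.185 7.653

Arc 1: start y=9.600, vy=22.730 → t=4.935, apex=35.433, x_land=66.080, impact vy=-26.621
  bounce: vy ← 0.66·26.621 = 17.570
Arc 2: start y=0.000, vy=17.570 → t=3.514, apex=15.434, x_land=113.132, impact vy=-17.570
  bounce: vy ← 0.66·17.570 = 11.596
Arc 3: start y=0.000, vy=11.596 → t=2.319, apex=6.723, x_land=144.185, impact vy=-11.596
  bounce: vy ← 0.66·11.596 = 7.653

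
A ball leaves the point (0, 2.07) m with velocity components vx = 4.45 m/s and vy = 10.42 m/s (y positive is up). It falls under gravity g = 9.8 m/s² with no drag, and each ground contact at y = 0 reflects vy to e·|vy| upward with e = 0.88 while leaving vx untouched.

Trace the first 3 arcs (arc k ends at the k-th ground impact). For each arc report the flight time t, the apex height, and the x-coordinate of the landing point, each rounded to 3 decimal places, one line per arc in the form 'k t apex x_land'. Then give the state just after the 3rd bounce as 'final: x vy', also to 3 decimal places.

1 2.309 7.610 10.277
2 2.193 5.893 20.037
3 1.930 4.563 28.626
final: 28.626 8.323

Arc 1: start y=2.070, vy=10.420 → t=2.309, apex=7.610, x_land=10.277, impact vy=-12.213
  bounce: vy ← 0.88·12.213 = 10.747
Arc 2: start y=0.000, vy=10.747 → t=2.193, apex=5.893, x_land=20.037, impact vy=-10.747
  bounce: vy ← 0.88·10.747 = 9.457
Arc 3: start y=0.000, vy=9.457 → t=1.930, apex=4.563, x_land=28.626, impact vy=-9.457
  bounce: vy ← 0.88·9.457 = 8.323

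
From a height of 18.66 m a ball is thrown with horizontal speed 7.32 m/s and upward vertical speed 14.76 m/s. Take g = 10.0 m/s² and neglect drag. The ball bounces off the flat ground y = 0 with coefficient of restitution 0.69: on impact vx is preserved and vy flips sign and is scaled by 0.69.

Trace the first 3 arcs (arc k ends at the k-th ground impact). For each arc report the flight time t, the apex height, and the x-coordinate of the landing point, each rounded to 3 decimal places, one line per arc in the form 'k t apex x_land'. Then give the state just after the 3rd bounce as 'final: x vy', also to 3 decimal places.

Arc 1: start y=18.660, vy=14.760 → t=3.907, apex=29.553, x_land=28.600, impact vy=-24.312
  bounce: vy ← 0.69·24.312 = 16.775
Arc 2: start y=0.000, vy=16.775 → t=3.355, apex=14.070, x_land=53.159, impact vy=-16.775
  bounce: vy ← 0.69·16.775 = 11.575
Arc 3: start y=0.000, vy=11.575 → t=2.315, apex=6.699, x_land=70.105, impact vy=-11.575
  bounce: vy ← 0.69·11.575 = 7.987

1 3.907 29.553 28.600
2 3.355 14.070 53.159
3 2.315 6.699 70.105
final: 70.105 7.987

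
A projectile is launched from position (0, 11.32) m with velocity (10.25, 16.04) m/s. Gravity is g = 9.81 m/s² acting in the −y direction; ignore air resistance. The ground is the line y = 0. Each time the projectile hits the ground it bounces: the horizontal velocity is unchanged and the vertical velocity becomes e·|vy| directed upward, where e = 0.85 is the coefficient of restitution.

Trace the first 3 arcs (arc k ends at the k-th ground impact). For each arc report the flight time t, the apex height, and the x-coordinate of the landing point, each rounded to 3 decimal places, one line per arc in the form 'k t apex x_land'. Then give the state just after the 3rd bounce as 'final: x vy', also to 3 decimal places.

1 3.867 24.433 39.636
2 3.794 17.653 78.527
3 3.225 12.754 111.584
final: 111.584 13.446

Arc 1: start y=11.320, vy=16.040 → t=3.867, apex=24.433, x_land=39.636, impact vy=-21.895
  bounce: vy ← 0.85·21.895 = 18.611
Arc 2: start y=0.000, vy=18.611 → t=3.794, apex=17.653, x_land=78.527, impact vy=-18.611
  bounce: vy ← 0.85·18.611 = 15.819
Arc 3: start y=0.000, vy=15.819 → t=3.225, apex=12.754, x_land=111.584, impact vy=-15.819
  bounce: vy ← 0.85·15.819 = 13.446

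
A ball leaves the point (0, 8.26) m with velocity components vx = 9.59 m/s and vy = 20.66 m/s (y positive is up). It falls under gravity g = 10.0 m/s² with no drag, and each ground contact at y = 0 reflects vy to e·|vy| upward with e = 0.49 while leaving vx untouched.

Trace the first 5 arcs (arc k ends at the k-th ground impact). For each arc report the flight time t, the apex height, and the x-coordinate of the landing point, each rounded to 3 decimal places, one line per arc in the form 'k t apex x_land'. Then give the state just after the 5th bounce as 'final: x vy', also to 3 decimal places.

1 4.499 29.602 43.147
2 2.385 7.107 66.015
3 1.168 1.706 77.220
4 0.573 0.410 82.710
5 0.281 0.098 85.401
final: 85.401 0.687

Arc 1: start y=8.260, vy=20.660 → t=4.499, apex=29.602, x_land=43.147, impact vy=-24.332
  bounce: vy ← 0.49·24.332 = 11.923
Arc 2: start y=0.000, vy=11.923 → t=2.385, apex=7.107, x_land=66.015, impact vy=-11.923
  bounce: vy ← 0.49·11.923 = 5.842
Arc 3: start y=0.000, vy=5.842 → t=1.168, apex=1.706, x_land=77.220, impact vy=-5.842
  bounce: vy ← 0.49·5.842 = 2.863
Arc 4: start y=0.000, vy=2.863 → t=0.573, apex=0.410, x_land=82.710, impact vy=-2.863
  bounce: vy ← 0.49·2.863 = 1.403
Arc 5: start y=0.000, vy=1.403 → t=0.281, apex=0.098, x_land=85.401, impact vy=-1.403
  bounce: vy ← 0.49·1.403 = 0.687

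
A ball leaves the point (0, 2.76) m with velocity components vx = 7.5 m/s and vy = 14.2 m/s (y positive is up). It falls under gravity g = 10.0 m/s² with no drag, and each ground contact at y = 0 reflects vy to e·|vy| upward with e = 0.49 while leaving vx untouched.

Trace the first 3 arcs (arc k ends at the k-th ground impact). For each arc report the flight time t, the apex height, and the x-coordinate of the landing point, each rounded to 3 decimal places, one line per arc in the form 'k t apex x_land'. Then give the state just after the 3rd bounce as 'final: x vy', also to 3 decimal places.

Arc 1: start y=2.760, vy=14.200 → t=3.023, apex=12.842, x_land=22.670, impact vy=-16.026
  bounce: vy ← 0.49·16.026 = 7.853
Arc 2: start y=0.000, vy=7.853 → t=1.571, apex=3.083, x_land=34.449, impact vy=-7.853
  bounce: vy ← 0.49·7.853 = 3.848
Arc 3: start y=0.000, vy=3.848 → t=0.770, apex=0.740, x_land=40.221, impact vy=-3.848
  bounce: vy ← 0.49·3.848 = 1.885

1 3.023 12.842 22.670
2 1.571 3.083 34.449
3 0.770 0.740 40.221
final: 40.221 1.885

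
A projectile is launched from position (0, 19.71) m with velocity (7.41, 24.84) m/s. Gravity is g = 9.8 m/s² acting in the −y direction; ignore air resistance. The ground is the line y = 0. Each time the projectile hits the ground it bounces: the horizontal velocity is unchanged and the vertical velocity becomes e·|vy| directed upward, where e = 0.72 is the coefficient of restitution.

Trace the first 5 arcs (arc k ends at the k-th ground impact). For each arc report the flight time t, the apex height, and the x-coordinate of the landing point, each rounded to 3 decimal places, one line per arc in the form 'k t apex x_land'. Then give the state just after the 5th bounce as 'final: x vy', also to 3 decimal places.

1 5.767 51.191 42.733
2 4.654 26.537 77.222
3 3.351 13.757 102.054
4 2.413 7.132 119.933
5 1.737 3.697 132.805
final: 132.805 6.129

Arc 1: start y=19.710, vy=24.840 → t=5.767, apex=51.191, x_land=42.733, impact vy=-31.676
  bounce: vy ← 0.72·31.676 = 22.806
Arc 2: start y=0.000, vy=22.806 → t=4.654, apex=26.537, x_land=77.222, impact vy=-22.806
  bounce: vy ← 0.72·22.806 = 16.421
Arc 3: start y=0.000, vy=16.421 → t=3.351, apex=13.757, x_land=102.054, impact vy=-16.421
  bounce: vy ← 0.72·16.421 = 11.823
Arc 4: start y=0.000, vy=11.823 → t=2.413, apex=7.132, x_land=119.933, impact vy=-11.823
  bounce: vy ← 0.72·11.823 = 8.512
Arc 5: start y=0.000, vy=8.512 → t=1.737, apex=3.697, x_land=132.805, impact vy=-8.512
  bounce: vy ← 0.72·8.512 = 6.129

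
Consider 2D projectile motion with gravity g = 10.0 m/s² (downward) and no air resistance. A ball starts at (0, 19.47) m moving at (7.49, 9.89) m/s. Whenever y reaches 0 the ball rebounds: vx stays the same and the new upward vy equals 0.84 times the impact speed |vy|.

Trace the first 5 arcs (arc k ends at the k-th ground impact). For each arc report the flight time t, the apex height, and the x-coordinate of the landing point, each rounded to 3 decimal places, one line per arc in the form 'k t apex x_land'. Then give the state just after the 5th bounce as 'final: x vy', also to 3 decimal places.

1 3.196 24.361 23.940
2 3.708 17.189 51.715
3 3.115 12.128 75.046
4 2.617 8.558 94.644
5 2.198 6.038 111.106
final: 111.106 9.231

Arc 1: start y=19.470, vy=9.890 → t=3.196, apex=24.361, x_land=23.940, impact vy=-22.073
  bounce: vy ← 0.84·22.073 = 18.541
Arc 2: start y=0.000, vy=18.541 → t=3.708, apex=17.189, x_land=51.715, impact vy=-18.541
  bounce: vy ← 0.84·18.541 = 15.575
Arc 3: start y=0.000, vy=15.575 → t=3.115, apex=12.128, x_land=75.046, impact vy=-15.575
  bounce: vy ← 0.84·15.575 = 13.083
Arc 4: start y=0.000, vy=13.083 → t=2.617, apex=8.558, x_land=94.644, impact vy=-13.083
  bounce: vy ← 0.84·13.083 = 10.989
Arc 5: start y=0.000, vy=10.989 → t=2.198, apex=6.038, x_land=111.106, impact vy=-10.989
  bounce: vy ← 0.84·10.989 = 9.231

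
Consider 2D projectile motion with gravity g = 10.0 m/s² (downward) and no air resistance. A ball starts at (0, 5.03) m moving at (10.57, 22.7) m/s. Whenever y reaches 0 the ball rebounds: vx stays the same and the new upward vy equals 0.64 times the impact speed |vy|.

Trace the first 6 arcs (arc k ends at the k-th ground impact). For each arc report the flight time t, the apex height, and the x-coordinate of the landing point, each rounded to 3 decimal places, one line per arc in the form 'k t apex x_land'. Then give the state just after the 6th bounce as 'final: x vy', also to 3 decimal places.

1 4.752 30.794 50.226
2 3.177 12.613 83.802
3 2.033 5.166 105.291
4 1.301 2.116 119.044
5 0.833 0.867 127.846
6 0.533 0.355 133.479
final: 133.479 1.705

Arc 1: start y=5.030, vy=22.700 → t=4.752, apex=30.794, x_land=50.226, impact vy=-24.817
  bounce: vy ← 0.64·24.817 = 15.883
Arc 2: start y=0.000, vy=15.883 → t=3.177, apex=12.613, x_land=83.802, impact vy=-15.883
  bounce: vy ← 0.64·15.883 = 10.165
Arc 3: start y=0.000, vy=10.165 → t=2.033, apex=5.166, x_land=105.291, impact vy=-10.165
  bounce: vy ← 0.64·10.165 = 6.506
Arc 4: start y=0.000, vy=6.506 → t=1.301, apex=2.116, x_land=119.044, impact vy=-6.506
  bounce: vy ← 0.64·6.506 = 4.164
Arc 5: start y=0.000, vy=4.164 → t=0.833, apex=0.867, x_land=127.846, impact vy=-4.164
  bounce: vy ← 0.64·4.164 = 2.665
Arc 6: start y=0.000, vy=2.665 → t=0.533, apex=0.355, x_land=133.479, impact vy=-2.665
  bounce: vy ← 0.64·2.665 = 1.705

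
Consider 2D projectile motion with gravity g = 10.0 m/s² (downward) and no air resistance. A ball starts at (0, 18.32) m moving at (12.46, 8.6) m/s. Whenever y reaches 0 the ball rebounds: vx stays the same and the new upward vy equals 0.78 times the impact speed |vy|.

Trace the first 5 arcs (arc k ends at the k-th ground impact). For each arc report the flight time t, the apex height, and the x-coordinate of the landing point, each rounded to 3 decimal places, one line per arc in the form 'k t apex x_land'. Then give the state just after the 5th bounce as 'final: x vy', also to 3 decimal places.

Arc 1: start y=18.320, vy=8.600 → t=2.958, apex=22.018, x_land=36.863, impact vy=-20.985
  bounce: vy ← 0.78·20.985 = 16.368
Arc 2: start y=0.000, vy=16.368 → t=3.274, apex=13.396, x_land=77.652, impact vy=-16.368
  bounce: vy ← 0.78·16.368 = 12.767
Arc 3: start y=0.000, vy=12.767 → t=2.553, apex=8.150, x_land=109.468, impact vy=-12.767
  bounce: vy ← 0.78·12.767 = 9.958
Arc 4: start y=0.000, vy=9.958 → t=1.992, apex=4.958, x_land=134.284, impact vy=-9.958
  bounce: vy ← 0.78·9.958 = 7.768
Arc 5: start y=0.000, vy=7.768 → t=1.554, apex=3.017, x_land=153.641, impact vy=-7.768
  bounce: vy ← 0.78·7.768 = 6.059

1 2.958 22.018 36.863
2 3.274 13.396 77.652
3 2.553 8.150 109.468
4 1.992 4.958 134.284
5 1.554 3.017 153.641
final: 153.641 6.059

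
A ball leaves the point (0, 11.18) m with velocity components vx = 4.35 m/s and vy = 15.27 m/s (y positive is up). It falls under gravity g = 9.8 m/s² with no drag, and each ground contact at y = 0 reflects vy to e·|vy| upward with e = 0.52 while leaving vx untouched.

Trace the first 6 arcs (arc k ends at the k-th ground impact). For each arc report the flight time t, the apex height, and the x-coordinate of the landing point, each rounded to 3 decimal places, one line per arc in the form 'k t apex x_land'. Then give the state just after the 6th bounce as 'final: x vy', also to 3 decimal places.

Arc 1: start y=11.180, vy=15.270 → t=3.728, apex=23.077, x_land=16.218, impact vy=-21.267
  bounce: vy ← 0.52·21.267 = 11.059
Arc 2: start y=0.000, vy=11.059 → t=2.257, apex=6.240, x_land=26.036, impact vy=-11.059
  bounce: vy ← 0.52·11.059 = 5.751
Arc 3: start y=0.000, vy=5.751 → t=1.174, apex=1.687, x_land=31.141, impact vy=-5.751
  bounce: vy ← 0.52·5.751 = 2.990
Arc 4: start y=0.000, vy=2.990 → t=0.610, apex=0.456, x_land=33.796, impact vy=-2.990
  bounce: vy ← 0.52·2.990 = 1.555
Arc 5: start y=0.000, vy=1.555 → t=0.317, apex=0.123, x_land=35.176, impact vy=-1.555
  bounce: vy ← 0.52·1.555 = 0.809
Arc 6: start y=0.000, vy=0.809 → t=0.165, apex=0.033, x_land=35.894, impact vy=-0.809
  bounce: vy ← 0.52·0.809 = 0.420

1 3.728 23.077 16.218
2 2.257 6.240 26.036
3 1.174 1.687 31.141
4 0.610 0.456 33.796
5 0.317 0.123 35.176
6 0.165 0.033 35.894
final: 35.894 0.420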